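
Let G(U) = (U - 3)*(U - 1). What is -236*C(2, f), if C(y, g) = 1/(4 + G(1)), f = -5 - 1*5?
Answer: -59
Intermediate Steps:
f = -10 (f = -5 - 5 = -10)
G(U) = (-1 + U)*(-3 + U) (G(U) = (-3 + U)*(-1 + U) = (-1 + U)*(-3 + U))
C(y, g) = ¼ (C(y, g) = 1/(4 + (3 + 1² - 4*1)) = 1/(4 + (3 + 1 - 4)) = 1/(4 + 0) = 1/4 = ¼)
-236*C(2, f) = -236*¼ = -59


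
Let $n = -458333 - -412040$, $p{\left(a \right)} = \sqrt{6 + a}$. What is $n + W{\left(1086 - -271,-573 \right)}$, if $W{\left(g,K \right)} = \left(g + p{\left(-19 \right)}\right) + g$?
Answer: $-43579 + i \sqrt{13} \approx -43579.0 + 3.6056 i$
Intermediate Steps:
$W{\left(g,K \right)} = 2 g + i \sqrt{13}$ ($W{\left(g,K \right)} = \left(g + \sqrt{6 - 19}\right) + g = \left(g + \sqrt{-13}\right) + g = \left(g + i \sqrt{13}\right) + g = 2 g + i \sqrt{13}$)
$n = -46293$ ($n = -458333 + 412040 = -46293$)
$n + W{\left(1086 - -271,-573 \right)} = -46293 + \left(2 \left(1086 - -271\right) + i \sqrt{13}\right) = -46293 + \left(2 \left(1086 + 271\right) + i \sqrt{13}\right) = -46293 + \left(2 \cdot 1357 + i \sqrt{13}\right) = -46293 + \left(2714 + i \sqrt{13}\right) = -43579 + i \sqrt{13}$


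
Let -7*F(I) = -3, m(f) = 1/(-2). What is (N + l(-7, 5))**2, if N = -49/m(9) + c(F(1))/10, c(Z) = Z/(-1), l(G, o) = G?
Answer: 40538689/4900 ≈ 8273.2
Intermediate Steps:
m(f) = -1/2
F(I) = 3/7 (F(I) = -1/7*(-3) = 3/7)
c(Z) = -Z (c(Z) = Z*(-1) = -Z)
N = 6857/70 (N = -49/(-1/2) - 1*3/7/10 = -49*(-2) - 3/7*1/10 = 98 - 3/70 = 6857/70 ≈ 97.957)
(N + l(-7, 5))**2 = (6857/70 - 7)**2 = (6367/70)**2 = 40538689/4900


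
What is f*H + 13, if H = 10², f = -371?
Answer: -37087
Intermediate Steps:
H = 100
f*H + 13 = -371*100 + 13 = -37100 + 13 = -37087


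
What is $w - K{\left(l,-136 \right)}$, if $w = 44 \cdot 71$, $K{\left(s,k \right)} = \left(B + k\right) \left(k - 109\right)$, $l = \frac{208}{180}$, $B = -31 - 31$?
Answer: $-45386$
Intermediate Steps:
$B = -62$
$l = \frac{52}{45}$ ($l = 208 \cdot \frac{1}{180} = \frac{52}{45} \approx 1.1556$)
$K{\left(s,k \right)} = \left(-109 + k\right) \left(-62 + k\right)$ ($K{\left(s,k \right)} = \left(-62 + k\right) \left(k - 109\right) = \left(-62 + k\right) \left(-109 + k\right) = \left(-109 + k\right) \left(-62 + k\right)$)
$w = 3124$
$w - K{\left(l,-136 \right)} = 3124 - \left(6758 + \left(-136\right)^{2} - -23256\right) = 3124 - \left(6758 + 18496 + 23256\right) = 3124 - 48510 = -45386$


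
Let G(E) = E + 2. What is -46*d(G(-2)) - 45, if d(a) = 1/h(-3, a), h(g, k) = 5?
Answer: -271/5 ≈ -54.200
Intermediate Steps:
G(E) = 2 + E
d(a) = 1/5
-46*d(G(-2)) - 45 = -46*1/5 - 45 = -46/5 - 45 = -271/5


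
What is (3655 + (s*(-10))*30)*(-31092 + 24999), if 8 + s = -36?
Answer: -102697515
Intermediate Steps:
s = -44 (s = -8 - 36 = -44)
(3655 + (s*(-10))*30)*(-31092 + 24999) = (3655 - 44*(-10)*30)*(-31092 + 24999) = (3655 + 440*30)*(-6093) = (3655 + 13200)*(-6093) = 16855*(-6093) = -102697515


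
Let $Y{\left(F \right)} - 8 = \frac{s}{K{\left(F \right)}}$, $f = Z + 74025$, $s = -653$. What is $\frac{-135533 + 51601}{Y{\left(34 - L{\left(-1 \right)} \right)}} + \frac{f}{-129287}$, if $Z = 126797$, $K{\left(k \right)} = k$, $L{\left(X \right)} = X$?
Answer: $\frac{379721170334}{48224051} \approx 7874.1$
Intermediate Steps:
$f = 200822$ ($f = 126797 + 74025 = 200822$)
$Y{\left(F \right)} = 8 - \frac{653}{F}$
$\frac{-135533 + 51601}{Y{\left(34 - L{\left(-1 \right)} \right)}} + \frac{f}{-129287} = \frac{-135533 + 51601}{8 - \frac{653}{34 - -1}} + \frac{200822}{-129287} = - \frac{83932}{8 - \frac{653}{34 + 1}} + 200822 \left(- \frac{1}{129287}\right) = - \frac{83932}{8 - \frac{653}{35}} - \frac{200822}{129287} = - \frac{83932}{- \frac{373}{35}} - \frac{200822}{129287} = \left(-83932\right) \left(- \frac{35}{373}\right) - \frac{200822}{129287} = \frac{2937620}{373} - \frac{200822}{129287} = \frac{379721170334}{48224051}$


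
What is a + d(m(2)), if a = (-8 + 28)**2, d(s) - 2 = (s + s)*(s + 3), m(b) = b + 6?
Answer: 578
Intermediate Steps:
m(b) = 6 + b
d(s) = 2 + 2*s*(3 + s) (d(s) = 2 + (s + s)*(s + 3) = 2 + (2*s)*(3 + s) = 2 + 2*s*(3 + s))
a = 400 (a = 20**2 = 400)
a + d(m(2)) = 400 + (2 + 2*(6 + 2)**2 + 6*(6 + 2)) = 400 + (2 + 2*8**2 + 6*8) = 400 + (2 + 2*64 + 48) = 400 + (2 + 128 + 48) = 400 + 178 = 578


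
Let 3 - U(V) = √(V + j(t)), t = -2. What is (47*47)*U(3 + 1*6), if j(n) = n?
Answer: 6627 - 2209*√7 ≈ 782.54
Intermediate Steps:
U(V) = 3 - √(-2 + V) (U(V) = 3 - √(V - 2) = 3 - √(-2 + V))
(47*47)*U(3 + 1*6) = (47*47)*(3 - √(-2 + (3 + 1*6))) = 2209*(3 - √(-2 + (3 + 6))) = 2209*(3 - √(-2 + 9)) = 2209*(3 - √7) = 6627 - 2209*√7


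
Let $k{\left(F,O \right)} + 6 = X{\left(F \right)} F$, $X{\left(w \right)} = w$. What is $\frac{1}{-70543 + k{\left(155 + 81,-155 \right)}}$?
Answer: $- \frac{1}{14853} \approx -6.7326 \cdot 10^{-5}$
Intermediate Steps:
$k{\left(F,O \right)} = -6 + F^{2}$ ($k{\left(F,O \right)} = -6 + F F = -6 + F^{2}$)
$\frac{1}{-70543 + k{\left(155 + 81,-155 \right)}} = \frac{1}{-70543 - \left(6 - \left(155 + 81\right)^{2}\right)} = \frac{1}{-70543 - \left(6 - 236^{2}\right)} = \frac{1}{-70543 + \left(-6 + 55696\right)} = \frac{1}{-70543 + 55690} = \frac{1}{-14853} = - \frac{1}{14853}$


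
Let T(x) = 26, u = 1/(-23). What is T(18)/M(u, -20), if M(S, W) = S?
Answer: -598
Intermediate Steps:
u = -1/23 ≈ -0.043478
T(18)/M(u, -20) = 26/(-1/23) = 26*(-23) = -598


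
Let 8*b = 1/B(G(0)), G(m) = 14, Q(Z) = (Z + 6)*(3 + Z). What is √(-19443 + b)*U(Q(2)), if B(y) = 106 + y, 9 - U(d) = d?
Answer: -31*I*√279979185/120 ≈ -4322.6*I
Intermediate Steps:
Q(Z) = (3 + Z)*(6 + Z) (Q(Z) = (6 + Z)*(3 + Z) = (3 + Z)*(6 + Z))
U(d) = 9 - d
b = 1/960 (b = 1/(8*(106 + 14)) = (⅛)/120 = (⅛)*(1/120) = 1/960 ≈ 0.0010417)
√(-19443 + b)*U(Q(2)) = √(-19443 + 1/960)*(9 - (18 + 2² + 9*2)) = √(-18665279/960)*(9 - (18 + 4 + 18)) = (I*√279979185/120)*(9 - 1*40) = (I*√279979185/120)*(9 - 40) = (I*√279979185/120)*(-31) = -31*I*√279979185/120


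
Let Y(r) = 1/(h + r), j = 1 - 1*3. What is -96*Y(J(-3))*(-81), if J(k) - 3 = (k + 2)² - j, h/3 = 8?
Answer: 1296/5 ≈ 259.20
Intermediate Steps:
h = 24 (h = 3*8 = 24)
j = -2 (j = 1 - 3 = -2)
J(k) = 5 + (2 + k)² (J(k) = 3 + ((k + 2)² - 1*(-2)) = 3 + ((2 + k)² + 2) = 3 + (2 + (2 + k)²) = 5 + (2 + k)²)
Y(r) = 1/(24 + r)
-96*Y(J(-3))*(-81) = -96/(24 + (5 + (2 - 3)²))*(-81) = -96/(24 + (5 + (-1)²))*(-81) = -96/(24 + (5 + 1))*(-81) = -96/(24 + 6)*(-81) = -96/30*(-81) = -96*1/30*(-81) = -16/5*(-81) = 1296/5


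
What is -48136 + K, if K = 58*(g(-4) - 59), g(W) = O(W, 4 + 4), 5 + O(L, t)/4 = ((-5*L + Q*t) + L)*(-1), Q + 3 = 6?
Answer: -61998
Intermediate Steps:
Q = 3 (Q = -3 + 6 = 3)
O(L, t) = -20 - 12*t + 16*L (O(L, t) = -20 + 4*(((-5*L + 3*t) + L)*(-1)) = -20 + 4*((-4*L + 3*t)*(-1)) = -20 + 4*(-3*t + 4*L) = -20 + (-12*t + 16*L) = -20 - 12*t + 16*L)
g(W) = -116 + 16*W (g(W) = -20 - 12*(4 + 4) + 16*W = -20 - 12*8 + 16*W = -20 - 96 + 16*W = -116 + 16*W)
K = -13862 (K = 58*((-116 + 16*(-4)) - 59) = 58*((-116 - 64) - 59) = 58*(-180 - 59) = 58*(-239) = -13862)
-48136 + K = -48136 - 13862 = -61998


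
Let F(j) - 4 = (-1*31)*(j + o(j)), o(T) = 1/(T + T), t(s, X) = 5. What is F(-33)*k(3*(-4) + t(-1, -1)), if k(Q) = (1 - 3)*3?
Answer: -67813/11 ≈ -6164.8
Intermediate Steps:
o(T) = 1/(2*T)
k(Q) = -6 (k(Q) = -2*3 = -6)
F(j) = 4 - 31*j - 31/(2*j) (F(j) = 4 + (-1*31)*(j + 1/(2*j)) = 4 - 31*(j + 1/(2*j)) = 4 + (-31*j - 31/(2*j)) = 4 - 31*j - 31/(2*j))
F(-33)*k(3*(-4) + t(-1, -1)) = (4 - 31*(-33) - 31/2/(-33))*(-6) = (4 + 1023 - 31/2*(-1/33))*(-6) = (4 + 1023 + 31/66)*(-6) = (67813/66)*(-6) = -67813/11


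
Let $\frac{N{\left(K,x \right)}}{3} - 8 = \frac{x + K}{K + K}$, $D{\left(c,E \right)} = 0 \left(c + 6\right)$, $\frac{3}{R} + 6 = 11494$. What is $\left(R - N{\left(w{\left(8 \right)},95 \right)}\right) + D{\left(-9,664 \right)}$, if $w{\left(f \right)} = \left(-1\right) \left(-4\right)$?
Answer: $- \frac{702201}{11488} \approx -61.125$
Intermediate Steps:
$R = \frac{3}{11488}$ ($R = \frac{3}{-6 + 11494} = \frac{3}{11488} \approx 0.00026114$)
$w{\left(f \right)} = 4$
$D{\left(c,E \right)} = 0$ ($D{\left(c,E \right)} = 0 \left(6 + c\right) = 0$)
$N{\left(K,x \right)} = 24 + \frac{3 \left(K + x\right)}{2 K}$ ($N{\left(K,x \right)} = 24 + 3 \frac{x + K}{K + K} = 24 + 3 \frac{K + x}{2 K} = 24 + \frac{3 \left(K + x\right)}{2 K}$)
$\left(R - N{\left(w{\left(8 \right)},95 \right)}\right) + D{\left(-9,664 \right)} = \left(\frac{3}{11488} - \frac{3 \left(95 + 17 \cdot 4\right)}{2 \cdot 4}\right) + 0 = \left(\frac{3}{11488} - \frac{3}{2} \cdot \frac{1}{4} \left(95 + 68\right)\right) + 0 = \left(\frac{3}{11488} - \frac{3}{2} \cdot \frac{1}{4} \cdot 163\right) + 0 = \left(\frac{3}{11488} - \frac{489}{8}\right) + 0 = - \frac{702201}{11488} + 0 = - \frac{702201}{11488}$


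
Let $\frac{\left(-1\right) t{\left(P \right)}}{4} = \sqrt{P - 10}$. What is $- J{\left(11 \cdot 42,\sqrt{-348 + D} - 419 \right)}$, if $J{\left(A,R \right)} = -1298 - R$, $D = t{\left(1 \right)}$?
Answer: $879 + 2 \sqrt{-87 - 3 i} \approx 879.32 - 18.658 i$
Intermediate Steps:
$t{\left(P \right)} = - 4 \sqrt{-10 + P}$ ($t{\left(P \right)} = - 4 \sqrt{P - 10} = - 4 \sqrt{-10 + P}$)
$D = - 12 i$ ($D = - 4 \sqrt{-10 + 1} = - 4 \sqrt{-9} = - 4 \cdot 3 i = - 12 i \approx - 12.0 i$)
$- J{\left(11 \cdot 42,\sqrt{-348 + D} - 419 \right)} = - (-1298 - \left(\sqrt{-348 - 12 i} - 419\right)) = - (-1298 - \left(-419 + \sqrt{-348 - 12 i}\right)) = - (-1298 + \left(419 - \sqrt{-348 - 12 i}\right)) = - (-879 - \sqrt{-348 - 12 i}) = 879 + \sqrt{-348 - 12 i}$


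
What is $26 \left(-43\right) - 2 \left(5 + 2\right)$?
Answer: $-1132$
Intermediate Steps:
$26 \left(-43\right) - 2 \left(5 + 2\right) = -1118 - 14 = -1132$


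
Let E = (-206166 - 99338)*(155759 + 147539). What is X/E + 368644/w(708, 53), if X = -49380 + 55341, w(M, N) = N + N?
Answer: 17079046521217891/4910913866176 ≈ 3477.8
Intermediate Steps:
w(M, N) = 2*N
X = 5961
E = -92658752192 (E = -305504*303298 = -92658752192)
X/E + 368644/w(708, 53) = 5961/(-92658752192) + 368644/((2*53)) = 5961*(-1/92658752192) + 368644/106 = -5961/92658752192 + 368644*(1/106) = -5961/92658752192 + 184322/53 = 17079046521217891/4910913866176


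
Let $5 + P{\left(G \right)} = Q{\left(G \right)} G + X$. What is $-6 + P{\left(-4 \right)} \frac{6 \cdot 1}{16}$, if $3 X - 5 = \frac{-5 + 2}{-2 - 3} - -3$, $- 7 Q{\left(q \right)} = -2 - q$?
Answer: $- \frac{223}{35} \approx -6.3714$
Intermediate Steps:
$Q{\left(q \right)} = \frac{2}{7} + \frac{q}{7}$ ($Q{\left(q \right)} = - \frac{-2 - q}{7} = \frac{2}{7} + \frac{q}{7}$)
$X = \frac{43}{15}$ ($X = \frac{5}{3} + \frac{\frac{-5 + 2}{-2 - 3} - -3}{3} = \frac{5}{3} + \frac{- \frac{3}{-5} + 3}{3} = \frac{5}{3} + \frac{\left(-3\right) \left(- \frac{1}{5}\right) + 3}{3} = \frac{5}{3} + \frac{\frac{3}{5} + 3}{3} = \frac{5}{3} + \frac{1}{3} \cdot \frac{18}{5} = \frac{5}{3} + \frac{6}{5} = \frac{43}{15} \approx 2.8667$)
$P{\left(G \right)} = - \frac{32}{15} + G \left(\frac{2}{7} + \frac{G}{7}\right)$ ($P{\left(G \right)} = -5 + \left(\left(\frac{2}{7} + \frac{G}{7}\right) G + \frac{43}{15}\right) = -5 + \left(G \left(\frac{2}{7} + \frac{G}{7}\right) + \frac{43}{15}\right) = -5 + \left(\frac{43}{15} + G \left(\frac{2}{7} + \frac{G}{7}\right)\right) = - \frac{32}{15} + G \left(\frac{2}{7} + \frac{G}{7}\right)$)
$-6 + P{\left(-4 \right)} \frac{6 \cdot 1}{16} = -6 + \left(- \frac{32}{15} + \frac{1}{7} \left(-4\right) \left(2 - 4\right)\right) \frac{6 \cdot 1}{16} = -6 + \left(- \frac{32}{15} + \frac{1}{7} \left(-4\right) \left(-2\right)\right) 6 \cdot \frac{1}{16} = -6 + \left(- \frac{32}{15} + \frac{8}{7}\right) \frac{3}{8} = -6 - \frac{13}{35} = - \frac{223}{35}$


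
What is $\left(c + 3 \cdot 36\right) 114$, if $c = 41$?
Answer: $16986$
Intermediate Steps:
$\left(c + 3 \cdot 36\right) 114 = \left(41 + 3 \cdot 36\right) 114 = \left(41 + 108\right) 114 = 149 \cdot 114 = 16986$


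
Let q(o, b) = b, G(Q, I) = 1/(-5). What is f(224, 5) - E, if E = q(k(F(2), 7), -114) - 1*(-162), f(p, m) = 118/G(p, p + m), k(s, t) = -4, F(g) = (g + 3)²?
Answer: -638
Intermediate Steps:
F(g) = (3 + g)²
G(Q, I) = -⅕
f(p, m) = -590 (f(p, m) = 118/(-⅕) = 118*(-5) = -590)
E = 48 (E = -114 - 1*(-162) = -114 + 162 = 48)
f(224, 5) - E = -590 - 1*48 = -590 - 48 = -638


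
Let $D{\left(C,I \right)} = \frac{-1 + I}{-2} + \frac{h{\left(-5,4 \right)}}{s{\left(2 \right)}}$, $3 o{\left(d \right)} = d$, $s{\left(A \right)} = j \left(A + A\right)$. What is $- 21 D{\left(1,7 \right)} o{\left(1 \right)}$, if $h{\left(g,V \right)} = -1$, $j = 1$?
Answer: $\frac{91}{4} \approx 22.75$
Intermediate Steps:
$s{\left(A \right)} = 2 A$ ($s{\left(A \right)} = 1 \left(A + A\right) = 1 \cdot 2 A = 2 A$)
$o{\left(d \right)} = \frac{d}{3}$
$D{\left(C,I \right)} = \frac{1}{4} - \frac{I}{2}$ ($D{\left(C,I \right)} = \frac{-1 + I}{-2} - \frac{1}{2 \cdot 2} = \left(-1 + I\right) \left(- \frac{1}{2}\right) - \frac{1}{4} = \left(\frac{1}{2} - \frac{I}{2}\right) - \frac{1}{4} = \frac{1}{4} - \frac{I}{2}$)
$- 21 D{\left(1,7 \right)} o{\left(1 \right)} = - 21 \left(\frac{1}{4} - \frac{7}{2}\right) \frac{1}{3} \cdot 1 = - 21 \left(\frac{1}{4} - \frac{7}{2}\right) \frac{1}{3} = \left(-21\right) \left(- \frac{13}{4}\right) \frac{1}{3} = \frac{273}{4} \cdot \frac{1}{3} = \frac{91}{4}$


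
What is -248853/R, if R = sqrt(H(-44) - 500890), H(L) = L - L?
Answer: 248853*I*sqrt(500890)/500890 ≈ 351.62*I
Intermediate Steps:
H(L) = 0
R = I*sqrt(500890) (R = sqrt(0 - 500890) = sqrt(-500890) = I*sqrt(500890) ≈ 707.74*I)
-248853/R = -248853*(-I*sqrt(500890)/500890) = -(-248853)*I*sqrt(500890)/500890 = 248853*I*sqrt(500890)/500890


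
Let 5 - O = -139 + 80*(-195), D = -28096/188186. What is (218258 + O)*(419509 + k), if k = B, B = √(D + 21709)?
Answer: 98165945018 + 10174*√192199150098677/4091 ≈ 9.8200e+10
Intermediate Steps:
D = -14048/94093 (D = -28096*1/188186 = -14048/94093 ≈ -0.14930)
O = 15744 (O = 5 - (-139 + 80*(-195)) = 5 - (-139 - 15600) = 5 - 1*(-15739) = 5 + 15739 = 15744)
B = √192199150098677/94093 (B = √(-14048/94093 + 21709) = √(2042650889/94093) = √192199150098677/94093 ≈ 147.34)
k = √192199150098677/94093 ≈ 147.34
(218258 + O)*(419509 + k) = (218258 + 15744)*(419509 + √192199150098677/94093) = 234002*(419509 + √192199150098677/94093) = 98165945018 + 10174*√192199150098677/4091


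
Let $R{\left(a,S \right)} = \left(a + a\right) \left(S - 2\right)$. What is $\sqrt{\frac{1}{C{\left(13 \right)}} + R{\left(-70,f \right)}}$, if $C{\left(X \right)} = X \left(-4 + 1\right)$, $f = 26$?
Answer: $\frac{i \sqrt{5110599}}{39} \approx 57.966 i$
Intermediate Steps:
$C{\left(X \right)} = - 3 X$ ($C{\left(X \right)} = X \left(-3\right) = - 3 X$)
$R{\left(a,S \right)} = 2 a \left(-2 + S\right)$
$\sqrt{\frac{1}{C{\left(13 \right)}} + R{\left(-70,f \right)}} = \sqrt{\frac{1}{\left(-3\right) 13} + 2 \left(-70\right) \left(-2 + 26\right)} = \sqrt{\frac{1}{-39} + 2 \left(-70\right) 24} = \sqrt{- \frac{1}{39} - 3360} = \sqrt{- \frac{131041}{39}} = \frac{i \sqrt{5110599}}{39}$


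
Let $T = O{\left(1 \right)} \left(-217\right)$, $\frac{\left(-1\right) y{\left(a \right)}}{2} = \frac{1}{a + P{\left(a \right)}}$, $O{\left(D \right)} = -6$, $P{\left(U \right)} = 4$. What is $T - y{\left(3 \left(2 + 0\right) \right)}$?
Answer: $\frac{6511}{5} \approx 1302.2$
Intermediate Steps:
$y{\left(a \right)} = - \frac{2}{4 + a}$ ($y{\left(a \right)} = - \frac{2}{a + 4} = - \frac{2}{4 + a}$)
$T = 1302$ ($T = \left(-6\right) \left(-217\right) = 1302$)
$T - y{\left(3 \left(2 + 0\right) \right)} = 1302 - - \frac{2}{4 + 3 \left(2 + 0\right)} = 1302 - - \frac{2}{4 + 3 \cdot 2} = 1302 - - \frac{2}{4 + 6} = 1302 - - \frac{2}{10} = 1302 - \left(-2\right) \frac{1}{10} = 1302 - - \frac{1}{5} = 1302 + \frac{1}{5} = \frac{6511}{5}$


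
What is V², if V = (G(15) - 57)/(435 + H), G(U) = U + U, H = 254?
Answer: 729/474721 ≈ 0.0015356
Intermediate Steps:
G(U) = 2*U
V = -27/689 (V = (2*15 - 57)/(435 + 254) = (30 - 57)/689 = -27*1/689 = -27/689 ≈ -0.039187)
V² = (-27/689)² = 729/474721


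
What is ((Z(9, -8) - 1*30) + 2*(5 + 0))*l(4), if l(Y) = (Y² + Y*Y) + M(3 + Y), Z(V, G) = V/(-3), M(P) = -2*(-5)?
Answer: -966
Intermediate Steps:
M(P) = 10
Z(V, G) = -V/3 (Z(V, G) = V*(-⅓) = -V/3)
l(Y) = 10 + 2*Y² (l(Y) = (Y² + Y*Y) + 10 = (Y² + Y²) + 10 = 2*Y² + 10 = 10 + 2*Y²)
((Z(9, -8) - 1*30) + 2*(5 + 0))*l(4) = ((-⅓*9 - 1*30) + 2*(5 + 0))*(10 + 2*4²) = ((-3 - 30) + 2*5)*(10 + 2*16) = (-33 + 10)*(10 + 32) = -23*42 = -966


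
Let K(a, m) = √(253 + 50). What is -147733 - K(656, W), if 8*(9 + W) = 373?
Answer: -147733 - √303 ≈ -1.4775e+5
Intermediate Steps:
W = 301/8 (W = -9 + (⅛)*373 = -9 + 373/8 = 301/8 ≈ 37.625)
K(a, m) = √303
-147733 - K(656, W) = -147733 - √303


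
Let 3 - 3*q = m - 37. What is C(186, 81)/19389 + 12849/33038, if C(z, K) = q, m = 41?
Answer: 747354745/1921721346 ≈ 0.38890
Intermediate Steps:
q = -1/3 (q = 1 - (41 - 37)/3 = 1 - 1/3*4 = 1 - 4/3 = -1/3 ≈ -0.33333)
C(z, K) = -1/3
C(186, 81)/19389 + 12849/33038 = -1/3/19389 + 12849/33038 = -1/3*1/19389 + 12849*(1/33038) = -1/58167 + 12849/33038 = 747354745/1921721346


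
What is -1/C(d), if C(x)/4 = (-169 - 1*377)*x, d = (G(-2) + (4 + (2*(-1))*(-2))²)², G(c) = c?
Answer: 1/8395296 ≈ 1.1911e-7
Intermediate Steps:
d = 3844 (d = (-2 + (4 + (2*(-1))*(-2))²)² = (-2 + (4 - 2*(-2))²)² = (-2 + (4 + 4)²)² = (-2 + 8²)² = (-2 + 64)² = 62² = 3844)
C(x) = -2184*x (C(x) = 4*((-169 - 1*377)*x) = 4*((-169 - 377)*x) = 4*(-546*x) = -2184*x)
-1/C(d) = -1/((-2184*3844)) = -1/(-8395296) = -1*(-1/8395296) = 1/8395296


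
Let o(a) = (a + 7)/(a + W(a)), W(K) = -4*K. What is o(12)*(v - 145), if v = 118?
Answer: 57/4 ≈ 14.250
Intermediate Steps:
o(a) = -(7 + a)/(3*a) (o(a) = (a + 7)/(a - 4*a) = (7 + a)/((-3*a)) = (7 + a)*(-1/(3*a)) = -(7 + a)/(3*a))
o(12)*(v - 145) = ((1/3)*(-7 - 1*12)/12)*(118 - 145) = ((1/3)*(1/12)*(-7 - 12))*(-27) = ((1/3)*(1/12)*(-19))*(-27) = -19/36*(-27) = 57/4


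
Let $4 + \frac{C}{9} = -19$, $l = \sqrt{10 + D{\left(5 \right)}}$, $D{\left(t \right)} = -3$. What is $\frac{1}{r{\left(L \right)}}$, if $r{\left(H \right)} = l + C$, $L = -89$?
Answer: $- \frac{207}{42842} - \frac{\sqrt{7}}{42842} \approx -0.0048935$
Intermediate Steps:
$l = \sqrt{7}$ ($l = \sqrt{10 - 3} = \sqrt{7} \approx 2.6458$)
$C = -207$ ($C = -36 + 9 \left(-19\right) = -36 - 171 = -207$)
$r{\left(H \right)} = -207 + \sqrt{7}$ ($r{\left(H \right)} = \sqrt{7} - 207 = -207 + \sqrt{7}$)
$\frac{1}{r{\left(L \right)}} = \frac{1}{-207 + \sqrt{7}}$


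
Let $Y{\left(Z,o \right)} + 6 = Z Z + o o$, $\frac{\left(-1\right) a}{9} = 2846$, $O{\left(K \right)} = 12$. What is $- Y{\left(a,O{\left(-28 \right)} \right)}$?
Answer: $-656077134$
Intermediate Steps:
$a = -25614$ ($a = \left(-9\right) 2846 = -25614$)
$Y{\left(Z,o \right)} = -6 + Z^{2} + o^{2}$ ($Y{\left(Z,o \right)} = -6 + \left(Z Z + o o\right) = -6 + \left(Z^{2} + o^{2}\right) = -6 + Z^{2} + o^{2}$)
$- Y{\left(a,O{\left(-28 \right)} \right)} = - (-6 + \left(-25614\right)^{2} + 12^{2}) = - (-6 + 656076996 + 144) = \left(-1\right) 656077134 = -656077134$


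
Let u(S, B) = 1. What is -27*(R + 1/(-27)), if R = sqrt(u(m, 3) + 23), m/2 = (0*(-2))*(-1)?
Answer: 1 - 54*sqrt(6) ≈ -131.27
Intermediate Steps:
m = 0 (m = 2*((0*(-2))*(-1)) = 2*(0*(-1)) = 2*0 = 0)
R = 2*sqrt(6) (R = sqrt(1 + 23) = sqrt(24) = 2*sqrt(6) ≈ 4.8990)
-27*(R + 1/(-27)) = -27*(2*sqrt(6) + 1/(-27)) = -27*(2*sqrt(6) - 1/27) = -27*(-1/27 + 2*sqrt(6)) = 1 - 54*sqrt(6)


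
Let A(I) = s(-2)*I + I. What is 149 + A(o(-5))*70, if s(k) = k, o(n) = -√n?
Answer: 149 + 70*I*√5 ≈ 149.0 + 156.52*I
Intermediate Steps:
A(I) = -I (A(I) = -2*I + I = -I)
149 + A(o(-5))*70 = 149 - (-1)*√(-5)*70 = 149 - (-1)*I*√5*70 = 149 + (I*√5)*70 = 149 + 70*I*√5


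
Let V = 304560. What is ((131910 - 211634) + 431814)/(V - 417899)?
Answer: -352090/113339 ≈ -3.1065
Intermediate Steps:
((131910 - 211634) + 431814)/(V - 417899) = ((131910 - 211634) + 431814)/(304560 - 417899) = (-79724 + 431814)/(-113339) = 352090*(-1/113339) = -352090/113339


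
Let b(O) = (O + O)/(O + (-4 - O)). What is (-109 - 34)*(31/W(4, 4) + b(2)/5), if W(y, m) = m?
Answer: -21593/20 ≈ -1079.7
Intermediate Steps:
b(O) = -O/2 (b(O) = (2*O)/(-4) = (2*O)*(-¼) = -O/2)
(-109 - 34)*(31/W(4, 4) + b(2)/5) = (-109 - 34)*(31/4 - ½*2/5) = -143*(31*(¼) - 1*⅕) = -143*(31/4 - ⅕) = -143*151/20 = -21593/20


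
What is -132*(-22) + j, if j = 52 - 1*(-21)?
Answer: 2977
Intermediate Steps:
j = 73 (j = 52 + 21 = 73)
-132*(-22) + j = -132*(-22) + 73 = 2904 + 73 = 2977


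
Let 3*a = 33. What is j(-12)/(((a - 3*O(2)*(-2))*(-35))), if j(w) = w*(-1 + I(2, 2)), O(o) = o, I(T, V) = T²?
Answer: 36/805 ≈ 0.044720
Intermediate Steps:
a = 11 (a = (⅓)*33 = 11)
j(w) = 3*w (j(w) = w*(-1 + 2²) = w*(-1 + 4) = w*3 = 3*w)
j(-12)/(((a - 3*O(2)*(-2))*(-35))) = (3*(-12))/(((11 - 3*2*(-2))*(-35))) = -36*(-1/(35*(11 - 6*(-2)))) = -36*(-1/(35*(11 + 12))) = -36/(23*(-35)) = -36/(-805) = -36*(-1/805) = 36/805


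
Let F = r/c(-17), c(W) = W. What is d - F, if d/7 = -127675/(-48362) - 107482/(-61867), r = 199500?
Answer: 598464897604371/50864201518 ≈ 11766.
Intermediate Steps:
F = -199500/17 (F = 199500/(-17) = 199500*(-1/17) = -199500/17 ≈ -11735.)
d = 91678395963/2992011854 (d = 7*(-127675/(-48362) - 107482/(-61867)) = 7*(-127675*(-1/48362) - 107482*(-1/61867)) = 7*(127675/48362 + 107482/61867) = 7*(13096913709/2992011854) = 91678395963/2992011854 ≈ 30.641)
d - F = 91678395963/2992011854 - 1*(-199500/17) = 91678395963/2992011854 + 199500/17 = 598464897604371/50864201518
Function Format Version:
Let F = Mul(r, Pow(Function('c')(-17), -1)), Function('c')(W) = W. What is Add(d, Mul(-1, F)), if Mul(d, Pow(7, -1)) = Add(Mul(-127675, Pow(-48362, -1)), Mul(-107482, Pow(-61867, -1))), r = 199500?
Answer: Rational(598464897604371, 50864201518) ≈ 11766.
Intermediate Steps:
F = Rational(-199500, 17) (F = Mul(199500, Pow(-17, -1)) = Mul(199500, Rational(-1, 17)) = Rational(-199500, 17) ≈ -11735.)
d = Rational(91678395963, 2992011854) (d = Mul(7, Add(Mul(-127675, Pow(-48362, -1)), Mul(-107482, Pow(-61867, -1)))) = Mul(7, Add(Mul(-127675, Rational(-1, 48362)), Mul(-107482, Rational(-1, 61867)))) = Mul(7, Add(Rational(127675, 48362), Rational(107482, 61867))) = Mul(7, Rational(13096913709, 2992011854)) = Rational(91678395963, 2992011854) ≈ 30.641)
Add(d, Mul(-1, F)) = Add(Rational(91678395963, 2992011854), Mul(-1, Rational(-199500, 17))) = Add(Rational(91678395963, 2992011854), Rational(199500, 17)) = Rational(598464897604371, 50864201518)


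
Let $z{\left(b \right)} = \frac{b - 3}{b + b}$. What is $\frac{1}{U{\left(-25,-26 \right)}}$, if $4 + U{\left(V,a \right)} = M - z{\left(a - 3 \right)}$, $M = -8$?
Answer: $- \frac{29}{364} \approx -0.07967$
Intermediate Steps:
$z{\left(b \right)} = \frac{-3 + b}{2 b}$
$U{\left(V,a \right)} = -12 - \frac{-6 + a}{2 \left(-3 + a\right)}$ ($U{\left(V,a \right)} = -4 - \left(8 + \frac{-3 + \left(a - 3\right)}{2 \left(a - 3\right)}\right) = -4 - \left(8 + \frac{-3 + \left(-3 + a\right)}{2 \left(-3 + a\right)}\right) = -4 - \left(8 + \frac{-6 + a}{2 \left(-3 + a\right)}\right) = -12 - \frac{-6 + a}{2 \left(-3 + a\right)}$)
$\frac{1}{U{\left(-25,-26 \right)}} = \frac{1}{\frac{1}{2} \frac{1}{-3 - 26} \left(78 - -650\right)} = \frac{1}{\frac{1}{2} \frac{1}{-29} \left(78 + 650\right)} = \frac{1}{\frac{1}{2} \left(- \frac{1}{29}\right) 728} = \frac{1}{- \frac{364}{29}} = - \frac{29}{364}$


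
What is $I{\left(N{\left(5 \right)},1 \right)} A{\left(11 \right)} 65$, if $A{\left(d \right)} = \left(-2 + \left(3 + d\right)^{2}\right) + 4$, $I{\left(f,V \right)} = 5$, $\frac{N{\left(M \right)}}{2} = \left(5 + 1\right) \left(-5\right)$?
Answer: $64350$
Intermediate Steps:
$N{\left(M \right)} = -60$ ($N{\left(M \right)} = 2 \left(5 + 1\right) \left(-5\right) = 2 \cdot 6 \left(-5\right) = 2 \left(-30\right) = -60$)
$A{\left(d \right)} = 2 + \left(3 + d\right)^{2}$
$I{\left(N{\left(5 \right)},1 \right)} A{\left(11 \right)} 65 = 5 \left(2 + \left(3 + 11\right)^{2}\right) 65 = 5 \left(2 + 14^{2}\right) 65 = 5 \left(2 + 196\right) 65 = 5 \cdot 198 \cdot 65 = 990 \cdot 65 = 64350$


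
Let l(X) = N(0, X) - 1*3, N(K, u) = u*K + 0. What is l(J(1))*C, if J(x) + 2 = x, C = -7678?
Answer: 23034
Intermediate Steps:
J(x) = -2 + x
N(K, u) = K*u (N(K, u) = K*u + 0 = K*u)
l(X) = -3 (l(X) = 0*X - 1*3 = 0 - 3 = -3)
l(J(1))*C = -3*(-7678) = 23034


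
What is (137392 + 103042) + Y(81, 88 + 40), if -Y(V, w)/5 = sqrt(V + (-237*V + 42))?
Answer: 240434 - 85*I*sqrt(66) ≈ 2.4043e+5 - 690.54*I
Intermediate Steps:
Y(V, w) = -5*sqrt(42 - 236*V) (Y(V, w) = -5*sqrt(V + (-237*V + 42)) = -5*sqrt(V + (42 - 237*V)) = -5*sqrt(42 - 236*V))
(137392 + 103042) + Y(81, 88 + 40) = (137392 + 103042) - 5*sqrt(42 - 236*81) = 240434 - 5*sqrt(42 - 19116) = 240434 - 85*I*sqrt(66)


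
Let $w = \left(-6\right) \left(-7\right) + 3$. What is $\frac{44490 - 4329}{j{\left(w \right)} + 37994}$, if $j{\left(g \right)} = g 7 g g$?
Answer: $\frac{40161}{675869} \approx 0.059421$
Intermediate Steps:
$w = 45$ ($w = 42 + 3 = 45$)
$j{\left(g \right)} = 7 g^{3}$ ($j{\left(g \right)} = 7 g g^{2} = 7 g^{3}$)
$\frac{44490 - 4329}{j{\left(w \right)} + 37994} = \frac{44490 - 4329}{7 \cdot 45^{3} + 37994} = \frac{40161}{7 \cdot 91125 + 37994} = \frac{40161}{637875 + 37994} = \frac{40161}{675869}$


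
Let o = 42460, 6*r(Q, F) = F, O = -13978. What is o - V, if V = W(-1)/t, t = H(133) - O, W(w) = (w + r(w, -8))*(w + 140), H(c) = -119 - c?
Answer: 1748418853/41178 ≈ 42460.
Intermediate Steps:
r(Q, F) = F/6
W(w) = (140 + w)*(-4/3 + w) (W(w) = (w + (⅙)*(-8))*(w + 140) = (w - 4/3)*(140 + w) = (-4/3 + w)*(140 + w) = (140 + w)*(-4/3 + w))
t = 13726 (t = (-119 - 1*133) - 1*(-13978) = (-119 - 133) + 13978 = -252 + 13978 = 13726)
V = -973/41178 (V = (-560/3 + (-1)² + (416/3)*(-1))/13726 = (-560/3 + 1 - 416/3)*(1/13726) = -973/3*1/13726 = -973/41178 ≈ -0.023629)
o - V = 42460 - 1*(-973/41178) = 42460 + 973/41178 = 1748418853/41178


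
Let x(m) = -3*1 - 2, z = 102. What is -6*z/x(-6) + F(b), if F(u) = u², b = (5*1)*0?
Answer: 612/5 ≈ 122.40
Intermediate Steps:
b = 0 (b = 5*0 = 0)
x(m) = -5 (x(m) = -3 - 2 = -5)
-6*z/x(-6) + F(b) = -612/(-5) + 0² = -612*(-1)/5 + 0 = -6*(-102/5) + 0 = 612/5 + 0 = 612/5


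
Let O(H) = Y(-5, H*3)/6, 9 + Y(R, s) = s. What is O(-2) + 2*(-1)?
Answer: -9/2 ≈ -4.5000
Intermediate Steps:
Y(R, s) = -9 + s
O(H) = -3/2 + H/2 (O(H) = (-9 + H*3)/6 = (-9 + 3*H)*(⅙) = -3/2 + H/2)
O(-2) + 2*(-1) = (-3/2 + (½)*(-2)) + 2*(-1) = (-3/2 - 1) - 2 = -5/2 - 2 = -9/2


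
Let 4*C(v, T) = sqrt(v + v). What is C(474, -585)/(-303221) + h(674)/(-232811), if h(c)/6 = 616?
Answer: -3696/232811 - sqrt(237)/606442 ≈ -0.015901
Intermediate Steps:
C(v, T) = sqrt(2)*sqrt(v)/4 (C(v, T) = sqrt(v + v)/4 = sqrt(2*v)/4 = (sqrt(2)*sqrt(v))/4 = sqrt(2)*sqrt(v)/4)
h(c) = 3696 (h(c) = 6*616 = 3696)
C(474, -585)/(-303221) + h(674)/(-232811) = (sqrt(2)*sqrt(474)/4)/(-303221) + 3696/(-232811) = (sqrt(237)/2)*(-1/303221) + 3696*(-1/232811) = -sqrt(237)/606442 - 3696/232811 = -3696/232811 - sqrt(237)/606442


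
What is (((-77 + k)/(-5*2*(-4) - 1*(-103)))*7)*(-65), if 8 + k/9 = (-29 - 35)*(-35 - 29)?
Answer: -1285025/11 ≈ -1.1682e+5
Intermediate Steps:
k = 36792 (k = -72 + 9*((-29 - 35)*(-35 - 29)) = -72 + 9*(-64*(-64)) = -72 + 9*4096 = -72 + 36864 = 36792)
(((-77 + k)/(-5*2*(-4) - 1*(-103)))*7)*(-65) = (((-77 + 36792)/(-5*2*(-4) - 1*(-103)))*7)*(-65) = ((36715/(-10*(-4) + 103))*7)*(-65) = ((36715/(40 + 103))*7)*(-65) = ((36715/143)*7)*(-65) = (257005/143)*(-65) = -1285025/11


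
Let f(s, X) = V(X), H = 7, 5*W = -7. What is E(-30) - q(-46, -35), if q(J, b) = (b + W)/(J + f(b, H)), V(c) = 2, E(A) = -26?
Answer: -2951/110 ≈ -26.827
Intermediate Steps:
W = -7/5 (W = (⅕)*(-7) = -7/5 ≈ -1.4000)
f(s, X) = 2
q(J, b) = (-7/5 + b)/(2 + J) (q(J, b) = (b - 7/5)/(J + 2) = (-7/5 + b)/(2 + J))
E(-30) - q(-46, -35) = -26 - (-7/5 - 35)/(2 - 46) = -26 - (-182)/((-44)*5) = -26 - (-1)*(-182)/(44*5) = -26 - 1*91/110 = -26 - 91/110 = -2951/110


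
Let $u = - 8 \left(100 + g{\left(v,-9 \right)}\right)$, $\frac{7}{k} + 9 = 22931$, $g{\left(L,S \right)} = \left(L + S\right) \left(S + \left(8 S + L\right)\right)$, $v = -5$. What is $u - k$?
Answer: $- \frac{239122311}{22922} \approx -10432.0$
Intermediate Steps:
$g{\left(L,S \right)} = \left(L + S\right) \left(L + 9 S\right)$ ($g{\left(L,S \right)} = \left(L + S\right) \left(S + \left(L + 8 S\right)\right) = \left(L + S\right) \left(L + 9 S\right)$)
$k = \frac{7}{22922}$ ($k = \frac{7}{-9 + 22931} = \frac{7}{22922} \approx 0.00030538$)
$u = -10432$ ($u = - 8 \left(100 + \left(\left(-5\right)^{2} + 9 \left(-9\right)^{2} + 10 \left(-5\right) \left(-9\right)\right)\right) = - 8 \left(100 + \left(25 + 9 \cdot 81 + 450\right)\right) = - 8 \left(100 + \left(25 + 729 + 450\right)\right) = - 8 \left(100 + 1204\right) = \left(-8\right) 1304 = -10432$)
$u - k = -10432 - \frac{7}{22922} = - \frac{239122311}{22922}$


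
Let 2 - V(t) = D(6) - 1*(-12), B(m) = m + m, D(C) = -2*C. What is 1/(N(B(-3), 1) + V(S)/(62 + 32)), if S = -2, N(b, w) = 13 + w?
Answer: 47/659 ≈ 0.071320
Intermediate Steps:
B(m) = 2*m
V(t) = 2 (V(t) = 2 - (-2*6 - 1*(-12)) = 2 - (-12 + 12) = 2 - 1*0 = 2 + 0 = 2)
1/(N(B(-3), 1) + V(S)/(62 + 32)) = 1/((13 + 1) + 2/(62 + 32)) = 1/(14 + 2/94) = 1/(14 + 2*(1/94)) = 1/(14 + 1/47) = 1/(659/47) = 47/659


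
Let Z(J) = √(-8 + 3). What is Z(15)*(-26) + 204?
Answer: 204 - 26*I*√5 ≈ 204.0 - 58.138*I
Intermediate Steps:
Z(J) = I*√5 (Z(J) = √(-5) = I*√5)
Z(15)*(-26) + 204 = (I*√5)*(-26) + 204 = -26*I*√5 + 204 = 204 - 26*I*√5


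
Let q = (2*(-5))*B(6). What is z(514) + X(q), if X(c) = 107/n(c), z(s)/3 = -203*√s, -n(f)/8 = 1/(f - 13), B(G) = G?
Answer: 7811/8 - 609*√514 ≈ -12831.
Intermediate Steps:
n(f) = -8/(-13 + f) (n(f) = -8/(f - 13) = -8/(-13 + f))
q = -60 (q = (2*(-5))*6 = -10*6 = -60)
z(s) = -609*√s (z(s) = 3*(-203*√s) = -609*√s)
X(c) = 1391/8 - 107*c/8 (X(c) = 107/((-8/(-13 + c))) = 107*(13/8 - c/8) = 1391/8 - 107*c/8)
z(514) + X(q) = -609*√514 + (1391/8 - 107/8*(-60)) = -609*√514 + (1391/8 + 1605/2) = -609*√514 + 7811/8 = 7811/8 - 609*√514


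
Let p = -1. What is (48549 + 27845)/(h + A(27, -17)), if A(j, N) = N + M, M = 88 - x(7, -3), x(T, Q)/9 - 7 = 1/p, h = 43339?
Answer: 38197/21678 ≈ 1.7620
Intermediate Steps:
x(T, Q) = 54 (x(T, Q) = 63 + 9/(-1) = 63 + 9*(-1) = 63 - 9 = 54)
M = 34 (M = 88 - 1*54 = 88 - 54 = 34)
A(j, N) = 34 + N (A(j, N) = N + 34 = 34 + N)
(48549 + 27845)/(h + A(27, -17)) = (48549 + 27845)/(43339 + (34 - 17)) = 76394/(43339 + 17) = 76394/43356 = 76394*(1/43356) = 38197/21678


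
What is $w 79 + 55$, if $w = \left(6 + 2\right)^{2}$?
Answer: $5111$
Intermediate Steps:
$w = 64$ ($w = 8^{2} = 64$)
$w 79 + 55 = 64 \cdot 79 + 55 = 5056 + 55 = 5111$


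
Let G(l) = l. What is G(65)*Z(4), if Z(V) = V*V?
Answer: 1040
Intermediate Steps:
Z(V) = V²
G(65)*Z(4) = 65*4² = 65*16 = 1040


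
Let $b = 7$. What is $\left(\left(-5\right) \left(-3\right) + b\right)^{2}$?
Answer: $484$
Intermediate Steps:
$\left(\left(-5\right) \left(-3\right) + b\right)^{2} = \left(\left(-5\right) \left(-3\right) + 7\right)^{2} = \left(15 + 7\right)^{2} = 22^{2} = 484$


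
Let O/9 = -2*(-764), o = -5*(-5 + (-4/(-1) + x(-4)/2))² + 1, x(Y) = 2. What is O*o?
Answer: 13752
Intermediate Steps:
o = 1 (o = -5*(-5 + (-4/(-1) + 2/2))² + 1 = -5*(-5 + (-4*(-1) + 2*(½)))² + 1 = -5*(-5 + (4 + 1))² + 1 = -5*(-5 + 5)² + 1 = -5*0² + 1 = -5*0 + 1 = 0 + 1 = 1)
O = 13752 (O = 9*(-2*(-764)) = 9*1528 = 13752)
O*o = 13752*1 = 13752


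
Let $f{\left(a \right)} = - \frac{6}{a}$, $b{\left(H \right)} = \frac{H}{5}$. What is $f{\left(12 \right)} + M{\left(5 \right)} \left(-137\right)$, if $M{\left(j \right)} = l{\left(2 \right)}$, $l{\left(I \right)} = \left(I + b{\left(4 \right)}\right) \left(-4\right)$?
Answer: $\frac{15339}{10} \approx 1533.9$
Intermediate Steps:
$b{\left(H \right)} = \frac{H}{5}$ ($b{\left(H \right)} = H \frac{1}{5} = \frac{H}{5}$)
$l{\left(I \right)} = - \frac{16}{5} - 4 I$ ($l{\left(I \right)} = \left(I + \frac{1}{5} \cdot 4\right) \left(-4\right) = \left(I + \frac{4}{5}\right) \left(-4\right) = \left(\frac{4}{5} + I\right) \left(-4\right) = - \frac{16}{5} - 4 I$)
$M{\left(j \right)} = - \frac{56}{5}$ ($M{\left(j \right)} = - \frac{16}{5} - 8 = - \frac{56}{5}$)
$f{\left(12 \right)} + M{\left(5 \right)} \left(-137\right) = - \frac{6}{12} - - \frac{7672}{5} = \left(-6\right) \frac{1}{12} + \frac{7672}{5} = - \frac{1}{2} + \frac{7672}{5} = \frac{15339}{10}$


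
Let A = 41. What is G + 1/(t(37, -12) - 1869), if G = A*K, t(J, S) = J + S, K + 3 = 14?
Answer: 831643/1844 ≈ 451.00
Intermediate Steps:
K = 11 (K = -3 + 14 = 11)
G = 451 (G = 41*11 = 451)
G + 1/(t(37, -12) - 1869) = 451 + 1/((37 - 12) - 1869) = 451 + 1/(25 - 1869) = 451 + 1/(-1844) = 451 - 1/1844 = 831643/1844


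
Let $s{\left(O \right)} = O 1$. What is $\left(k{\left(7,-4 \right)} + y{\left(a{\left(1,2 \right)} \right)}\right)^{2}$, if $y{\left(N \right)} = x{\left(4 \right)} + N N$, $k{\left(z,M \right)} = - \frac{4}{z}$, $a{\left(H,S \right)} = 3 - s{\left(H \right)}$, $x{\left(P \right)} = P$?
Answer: $\frac{2704}{49} \approx 55.184$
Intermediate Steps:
$s{\left(O \right)} = O$
$a{\left(H,S \right)} = 3 - H$
$y{\left(N \right)} = 4 + N^{2}$ ($y{\left(N \right)} = 4 + N N = 4 + N^{2}$)
$\left(k{\left(7,-4 \right)} + y{\left(a{\left(1,2 \right)} \right)}\right)^{2} = \left(- \frac{4}{7} + \left(4 + \left(3 - 1\right)^{2}\right)\right)^{2} = \left(\left(-4\right) \frac{1}{7} + \left(4 + \left(3 - 1\right)^{2}\right)\right)^{2} = \left(- \frac{4}{7} + \left(4 + 2^{2}\right)\right)^{2} = \left(- \frac{4}{7} + \left(4 + 4\right)\right)^{2} = \left(- \frac{4}{7} + 8\right)^{2} = \left(\frac{52}{7}\right)^{2} = \frac{2704}{49}$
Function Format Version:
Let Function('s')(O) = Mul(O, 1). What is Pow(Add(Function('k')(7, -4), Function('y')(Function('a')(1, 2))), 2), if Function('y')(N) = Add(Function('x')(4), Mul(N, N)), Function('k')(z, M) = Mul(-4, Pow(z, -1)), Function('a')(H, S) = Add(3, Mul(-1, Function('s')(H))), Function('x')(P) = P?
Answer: Rational(2704, 49) ≈ 55.184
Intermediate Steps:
Function('s')(O) = O
Function('a')(H, S) = Add(3, Mul(-1, H))
Function('y')(N) = Add(4, Pow(N, 2)) (Function('y')(N) = Add(4, Mul(N, N)) = Add(4, Pow(N, 2)))
Pow(Add(Function('k')(7, -4), Function('y')(Function('a')(1, 2))), 2) = Pow(Add(Mul(-4, Pow(7, -1)), Add(4, Pow(Add(3, Mul(-1, 1)), 2))), 2) = Pow(Add(Mul(-4, Rational(1, 7)), Add(4, Pow(Add(3, -1), 2))), 2) = Pow(Add(Rational(-4, 7), Add(4, Pow(2, 2))), 2) = Pow(Add(Rational(-4, 7), Add(4, 4)), 2) = Pow(Add(Rational(-4, 7), 8), 2) = Pow(Rational(52, 7), 2) = Rational(2704, 49)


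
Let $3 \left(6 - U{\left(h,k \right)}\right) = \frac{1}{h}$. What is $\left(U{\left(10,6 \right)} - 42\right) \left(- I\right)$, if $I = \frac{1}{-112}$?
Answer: $- \frac{1081}{3360} \approx -0.32173$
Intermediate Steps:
$U{\left(h,k \right)} = 6 - \frac{1}{3 h}$
$I = - \frac{1}{112} \approx -0.0089286$
$\left(U{\left(10,6 \right)} - 42\right) \left(- I\right) = \left(\left(6 - \frac{1}{3 \cdot 10}\right) - 42\right) \left(\left(-1\right) \left(- \frac{1}{112}\right)\right) = \left(\left(6 - \frac{1}{30}\right) - 42\right) \frac{1}{112} = \left(\frac{179}{30} - 42\right) \frac{1}{112} = \left(- \frac{1081}{30}\right) \frac{1}{112} = - \frac{1081}{3360}$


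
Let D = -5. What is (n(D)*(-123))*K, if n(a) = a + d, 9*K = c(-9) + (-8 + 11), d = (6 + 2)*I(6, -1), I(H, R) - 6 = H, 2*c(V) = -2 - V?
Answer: -48503/6 ≈ -8083.8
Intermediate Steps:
c(V) = -1 - V/2 (c(V) = (-2 - V)/2 = -1 - V/2)
I(H, R) = 6 + H
d = 96 (d = (6 + 2)*(6 + 6) = 8*12 = 96)
K = 13/18 (K = ((-1 - ½*(-9)) + (-8 + 11))/9 = ((-1 + 9/2) + 3)/9 = (7/2 + 3)/9 = (⅑)*(13/2) = 13/18 ≈ 0.72222)
n(a) = 96 + a (n(a) = a + 96 = 96 + a)
(n(D)*(-123))*K = ((96 - 5)*(-123))*(13/18) = (91*(-123))*(13/18) = -11193*13/18 = -48503/6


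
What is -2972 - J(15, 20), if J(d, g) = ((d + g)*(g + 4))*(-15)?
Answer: 9628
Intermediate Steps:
J(d, g) = -15*(4 + g)*(d + g) (J(d, g) = ((d + g)*(4 + g))*(-15) = ((4 + g)*(d + g))*(-15) = -15*(4 + g)*(d + g))
-2972 - J(15, 20) = -2972 - (-60*15 - 60*20 - 15*20² - 15*15*20) = -2972 - (-900 - 1200 - 15*400 - 4500) = -2972 - (-900 - 1200 - 6000 - 4500) = -2972 - 1*(-12600) = -2972 + 12600 = 9628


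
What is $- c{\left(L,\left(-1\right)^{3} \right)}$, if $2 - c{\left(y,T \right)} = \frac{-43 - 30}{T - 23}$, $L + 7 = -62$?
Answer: $\frac{25}{24} \approx 1.0417$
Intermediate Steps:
$L = -69$ ($L = -7 - 62 = -69$)
$c{\left(y,T \right)} = 2 + \frac{73}{-23 + T}$ ($c{\left(y,T \right)} = 2 - \frac{-43 - 30}{T - 23} = 2 - - \frac{73}{-23 + T} = 2 + \frac{73}{-23 + T}$)
$- c{\left(L,\left(-1\right)^{3} \right)} = - \frac{27 + 2 \left(-1\right)^{3}}{-23 + \left(-1\right)^{3}} = - \frac{27 + 2 \left(-1\right)}{-23 - 1} = - \frac{27 - 2}{-24} = - \frac{\left(-1\right) 25}{24} = \left(-1\right) \left(- \frac{25}{24}\right) = \frac{25}{24}$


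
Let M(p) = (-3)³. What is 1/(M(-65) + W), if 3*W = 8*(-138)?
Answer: -1/395 ≈ -0.0025316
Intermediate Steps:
W = -368 (W = (8*(-138))/3 = (⅓)*(-1104) = -368)
M(p) = -27
1/(M(-65) + W) = 1/(-27 - 368) = 1/(-395) = -1/395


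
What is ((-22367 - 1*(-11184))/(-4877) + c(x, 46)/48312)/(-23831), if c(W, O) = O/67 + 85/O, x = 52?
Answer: -1665159776119/17305441087630608 ≈ -9.6222e-5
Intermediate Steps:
c(W, O) = 85/O + O/67 (c(W, O) = O*(1/67) + 85/O = O/67 + 85/O = 85/O + O/67)
((-22367 - 1*(-11184))/(-4877) + c(x, 46)/48312)/(-23831) = ((-22367 - 1*(-11184))/(-4877) + (85/46 + (1/67)*46)/48312)/(-23831) = ((-22367 + 11184)*(-1/4877) + (85*(1/46) + 46/67)*(1/48312))*(-1/23831) = (-11183*(-1/4877) + (85/46 + 46/67)*(1/48312))*(-1/23831) = (11183/4877 + (7811/3082)*(1/48312))*(-1/23831) = (11183/4877 + 7811/148897584)*(-1/23831) = (1665159776119/726173517168)*(-1/23831) = -1665159776119/17305441087630608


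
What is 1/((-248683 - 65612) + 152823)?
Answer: -1/161472 ≈ -6.1930e-6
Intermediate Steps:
1/((-248683 - 65612) + 152823) = 1/(-314295 + 152823) = 1/(-161472) = -1/161472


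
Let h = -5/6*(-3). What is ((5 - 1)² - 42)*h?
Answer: -65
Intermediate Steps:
h = 5/2 (h = -5*⅙*(-3) = -⅚*(-3) = 5/2 ≈ 2.5000)
((5 - 1)² - 42)*h = ((5 - 1)² - 42)*(5/2) = (4² - 42)*(5/2) = (16 - 42)*(5/2) = -26*5/2 = -65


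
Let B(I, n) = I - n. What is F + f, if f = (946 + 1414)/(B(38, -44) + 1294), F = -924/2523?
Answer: 195119/144652 ≈ 1.3489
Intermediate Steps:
F = -308/841 (F = -924*1/2523 = -308/841 ≈ -0.36623)
f = 295/172 (f = (946 + 1414)/((38 - 1*(-44)) + 1294) = 2360/((38 + 44) + 1294) = 2360/(82 + 1294) = 2360/1376 = 2360*(1/1376) = 295/172 ≈ 1.7151)
F + f = -308/841 + 295/172 = 195119/144652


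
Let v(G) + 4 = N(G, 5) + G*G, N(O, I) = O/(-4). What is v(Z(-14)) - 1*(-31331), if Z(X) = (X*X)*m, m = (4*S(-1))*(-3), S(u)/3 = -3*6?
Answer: 16131031639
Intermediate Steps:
N(O, I) = -O/4 (N(O, I) = O*(-¼) = -O/4)
S(u) = -54 (S(u) = 3*(-3*6) = 3*(-18) = -54)
m = 648 (m = (4*(-54))*(-3) = -216*(-3) = 648)
Z(X) = 648*X² (Z(X) = (X*X)*648 = X²*648 = 648*X²)
v(G) = -4 + G² - G/4 (v(G) = -4 + (-G/4 + G*G) = -4 + (-G/4 + G²) = -4 + (G² - G/4) = -4 + G² - G/4)
v(Z(-14)) - 1*(-31331) = (-4 + (648*(-14)²)² - 162*(-14)²) - 1*(-31331) = (-4 + (648*196)² - 162*196) + 31331 = (-4 + 127008² - ¼*127008) + 31331 = (-4 + 16131032064 - 31752) + 31331 = 16131000308 + 31331 = 16131031639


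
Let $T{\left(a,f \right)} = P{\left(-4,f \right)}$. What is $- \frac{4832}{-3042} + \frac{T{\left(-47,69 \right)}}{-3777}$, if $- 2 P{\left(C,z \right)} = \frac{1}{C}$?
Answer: $\frac{24333445}{15319512} \approx 1.5884$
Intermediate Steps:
$P{\left(C,z \right)} = - \frac{1}{2 C}$
$T{\left(a,f \right)} = \frac{1}{8}$ ($T{\left(a,f \right)} = - \frac{1}{2 \left(-4\right)} = \left(- \frac{1}{2}\right) \left(- \frac{1}{4}\right) = \frac{1}{8}$)
$- \frac{4832}{-3042} + \frac{T{\left(-47,69 \right)}}{-3777} = - \frac{4832}{-3042} + \frac{1}{8 \left(-3777\right)} = \left(-4832\right) \left(- \frac{1}{3042}\right) + \frac{1}{8} \left(- \frac{1}{3777}\right) = \frac{2416}{1521} - \frac{1}{30216} = \frac{24333445}{15319512}$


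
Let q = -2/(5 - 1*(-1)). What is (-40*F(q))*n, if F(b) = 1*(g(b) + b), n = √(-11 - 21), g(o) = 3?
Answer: -1280*I*√2/3 ≈ -603.4*I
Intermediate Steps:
n = 4*I*√2 (n = √(-32) = 4*I*√2 ≈ 5.6569*I)
q = -⅓ (q = -2/(5 + 1) = -2/6 = -2*⅙ = -⅓ ≈ -0.33333)
F(b) = 3 + b (F(b) = 1*(3 + b) = 3 + b)
(-40*F(q))*n = (-40*(3 - ⅓))*(4*I*√2) = (-40*8/3)*(4*I*√2) = -1280*I*√2/3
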